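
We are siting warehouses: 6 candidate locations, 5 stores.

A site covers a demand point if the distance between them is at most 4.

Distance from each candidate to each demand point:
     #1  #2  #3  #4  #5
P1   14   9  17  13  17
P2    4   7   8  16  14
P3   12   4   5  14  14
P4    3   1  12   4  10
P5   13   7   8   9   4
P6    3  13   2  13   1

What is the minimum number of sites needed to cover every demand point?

Coverage sets (demand points within 4 of each site):
  P1: {}
  P2: {#1}
  P3: {#2}
  P4: {#1, #2, #4}
  P5: {#5}
  P6: {#1, #3, #5}
No single site covers all 5 demand points.
But {P4, P6} covers everything, so the minimum is 2.

2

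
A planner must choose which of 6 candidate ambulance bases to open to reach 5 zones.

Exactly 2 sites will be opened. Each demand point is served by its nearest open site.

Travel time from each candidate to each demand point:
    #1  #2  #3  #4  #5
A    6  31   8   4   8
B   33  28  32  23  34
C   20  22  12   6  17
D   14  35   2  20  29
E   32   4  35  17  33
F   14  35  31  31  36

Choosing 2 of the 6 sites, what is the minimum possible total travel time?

30

Open {A, E}.
  #1→A 6, #2→E 4, #3→A 8, #4→A 4, #5→A 8  ⇒ total 30.
Compare {A, C}: total 48.
Compare {A, D}: total 51.
No size-2 selection does better; minimum is 30.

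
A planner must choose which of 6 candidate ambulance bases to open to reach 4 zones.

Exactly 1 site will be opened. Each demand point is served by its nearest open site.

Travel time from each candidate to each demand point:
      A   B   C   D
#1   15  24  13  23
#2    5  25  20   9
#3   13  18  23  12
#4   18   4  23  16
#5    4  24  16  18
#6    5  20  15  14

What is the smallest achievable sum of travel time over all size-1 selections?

54

Open {#6}.
  A→#6 5, B→#6 20, C→#6 15, D→#6 14  ⇒ total 54.
Compare {#2}: total 59.
Compare {#4}: total 61.
No size-1 selection does better; minimum is 54.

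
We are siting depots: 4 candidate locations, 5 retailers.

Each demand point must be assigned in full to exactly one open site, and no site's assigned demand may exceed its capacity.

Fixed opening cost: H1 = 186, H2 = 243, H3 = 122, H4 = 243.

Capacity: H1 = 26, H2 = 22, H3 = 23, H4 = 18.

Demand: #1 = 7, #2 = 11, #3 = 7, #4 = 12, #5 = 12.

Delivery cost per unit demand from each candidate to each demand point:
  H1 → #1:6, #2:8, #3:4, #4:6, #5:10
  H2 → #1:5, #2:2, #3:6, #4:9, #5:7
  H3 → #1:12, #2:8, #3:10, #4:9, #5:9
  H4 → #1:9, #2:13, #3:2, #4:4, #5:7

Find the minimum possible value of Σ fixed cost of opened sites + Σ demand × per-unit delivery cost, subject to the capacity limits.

646

Open {H1, H3}; cheapest assignment that respects the capacities:
  H1 (cap 26, load 26): #1, #3, #4 — cost 7×6 + 7×4 + 12×6 = 142
  H3 (cap 23, load 23): #2, #5 — cost 11×8 + 12×9 = 196
  Shipping 338, fixed 308 → total 646.
  Any other capacity-feasible assignment to {H1, H3} ships for at least 338.
Compare {H1, H2, H3}: its best feasible assignment gives total 816.
Compare {H1, H3, H4}: its best feasible assignment gives total 865.
Every other set of open sites that can feasibly serve all demand totals ≥ 816 even under its best assignment. Minimum: 646.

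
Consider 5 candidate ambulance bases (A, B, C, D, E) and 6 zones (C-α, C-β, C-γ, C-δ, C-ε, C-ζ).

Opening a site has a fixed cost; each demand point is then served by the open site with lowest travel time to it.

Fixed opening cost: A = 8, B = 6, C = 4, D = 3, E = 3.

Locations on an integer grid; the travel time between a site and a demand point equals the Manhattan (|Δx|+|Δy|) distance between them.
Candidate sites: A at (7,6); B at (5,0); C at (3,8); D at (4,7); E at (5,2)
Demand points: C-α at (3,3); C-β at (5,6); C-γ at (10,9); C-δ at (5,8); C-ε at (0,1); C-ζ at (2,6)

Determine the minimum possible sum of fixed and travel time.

30

Open {D, E}: assign each demand point to its cheapest open site.
  C-α→E 3, C-β→D 2, C-γ→D 8, C-δ→D 2, C-ε→E 6, C-ζ→D 3
  travel time 24, fixed 6 → total 30.
Compare {D}: travel time 30 + fixed 3 = 33.
Compare {C, E}: travel time 26 + fixed 7 = 33.
Compare {C, D, E}: travel time 24 + fixed 10 = 34.
All other subsets cost ≥ 33. Minimum total cost: 30.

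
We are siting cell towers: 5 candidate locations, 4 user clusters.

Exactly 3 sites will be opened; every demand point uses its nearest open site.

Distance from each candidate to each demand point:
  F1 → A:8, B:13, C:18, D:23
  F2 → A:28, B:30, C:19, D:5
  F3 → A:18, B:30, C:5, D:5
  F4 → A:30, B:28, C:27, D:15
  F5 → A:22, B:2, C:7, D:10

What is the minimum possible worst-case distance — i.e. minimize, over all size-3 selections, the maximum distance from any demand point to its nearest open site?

8

Open {F1, F2, F5}.
  Farthest demand point is A at distance 8 (to F1); all others are ≤ 8.
With {F1, F3, F5} the worst case is 8.
With {F1, F4, F5} the worst case is 10.
No size-3 selection achieves below 8.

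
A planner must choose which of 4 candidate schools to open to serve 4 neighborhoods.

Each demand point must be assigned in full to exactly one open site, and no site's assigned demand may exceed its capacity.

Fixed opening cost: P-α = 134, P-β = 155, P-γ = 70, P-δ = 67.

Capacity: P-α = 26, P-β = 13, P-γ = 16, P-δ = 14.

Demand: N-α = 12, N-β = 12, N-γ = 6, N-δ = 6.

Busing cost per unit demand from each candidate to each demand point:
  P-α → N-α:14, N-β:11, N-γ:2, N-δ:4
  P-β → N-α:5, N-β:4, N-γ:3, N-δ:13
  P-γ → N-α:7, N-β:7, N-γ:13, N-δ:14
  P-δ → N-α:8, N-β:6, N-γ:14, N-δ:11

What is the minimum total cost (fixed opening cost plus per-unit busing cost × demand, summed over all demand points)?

Open {P-α, P-γ}; cheapest assignment that respects the capacities:
  P-α (cap 26, load 24): N-β, N-γ, N-δ — cost 12×11 + 6×2 + 6×4 = 168
  P-γ (cap 16, load 12): N-α — cost 12×7 = 84
  Shipping 252, fixed 204 → total 456.
  Any other capacity-feasible assignment to {P-α, P-γ} ships for at least 252.
Compare {P-α, P-γ, P-δ}: its best feasible assignment gives total 463.
Compare {P-α, P-δ}: its best feasible assignment gives total 465.
Every other set of open sites that can feasibly serve all demand totals ≥ 463 even under its best assignment. Minimum: 456.

456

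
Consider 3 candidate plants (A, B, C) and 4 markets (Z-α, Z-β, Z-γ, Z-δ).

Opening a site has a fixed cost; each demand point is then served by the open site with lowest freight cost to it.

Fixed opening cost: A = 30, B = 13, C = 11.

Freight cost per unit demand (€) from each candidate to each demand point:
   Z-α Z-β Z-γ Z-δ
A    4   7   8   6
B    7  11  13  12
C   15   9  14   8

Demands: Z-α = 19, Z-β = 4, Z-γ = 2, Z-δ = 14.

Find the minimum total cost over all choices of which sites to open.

Open {A}: assign each demand point to its cheapest open site.
  Z-α→A 19×4=76, Z-β→A 4×7=28, Z-γ→A 2×8=16, Z-δ→A 14×6=84
  freight cost 204, fixed 30 → total 234.
Compare {A, C}: freight cost 204 + fixed 41 = 245.
Compare {A, B}: freight cost 204 + fixed 43 = 247.
Compare {A, B, C}: freight cost 204 + fixed 54 = 258.
All other subsets cost ≥ 245. Minimum total cost: 234.

234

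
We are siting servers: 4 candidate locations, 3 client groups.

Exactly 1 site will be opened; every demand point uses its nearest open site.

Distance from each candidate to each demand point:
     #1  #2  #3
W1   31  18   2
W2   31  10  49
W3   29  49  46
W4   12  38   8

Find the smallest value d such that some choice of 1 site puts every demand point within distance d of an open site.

31

Open {W1}.
  Farthest demand point is #1 at distance 31 (to W1); all others are ≤ 31.
With {W4} the worst case is 38.
With {W2} the worst case is 49.
No size-1 selection achieves below 31.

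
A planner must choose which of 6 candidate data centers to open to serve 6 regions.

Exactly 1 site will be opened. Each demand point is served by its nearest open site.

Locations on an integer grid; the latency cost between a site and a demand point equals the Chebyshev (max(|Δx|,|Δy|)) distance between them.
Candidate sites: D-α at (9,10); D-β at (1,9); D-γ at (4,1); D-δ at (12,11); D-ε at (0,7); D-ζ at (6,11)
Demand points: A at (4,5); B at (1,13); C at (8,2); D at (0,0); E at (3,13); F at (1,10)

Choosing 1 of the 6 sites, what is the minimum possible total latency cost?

29

Open {D-β}.
  A→D-β 4, B→D-β 4, C→D-β 7, D→D-β 9, E→D-β 4, F→D-β 1  ⇒ total 29.
Compare {D-ε}: total 34.
Compare {D-ζ}: total 39.
No size-1 selection does better; minimum is 29.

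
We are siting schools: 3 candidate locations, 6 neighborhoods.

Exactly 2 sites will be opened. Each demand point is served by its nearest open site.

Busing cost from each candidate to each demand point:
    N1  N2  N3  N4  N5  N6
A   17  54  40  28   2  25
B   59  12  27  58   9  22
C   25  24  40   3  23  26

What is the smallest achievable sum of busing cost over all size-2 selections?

Open {B, C}.
  N1→C 25, N2→B 12, N3→B 27, N4→C 3, N5→B 9, N6→B 22  ⇒ total 98.
Compare {A, B}: total 108.
Compare {A, C}: total 111.

98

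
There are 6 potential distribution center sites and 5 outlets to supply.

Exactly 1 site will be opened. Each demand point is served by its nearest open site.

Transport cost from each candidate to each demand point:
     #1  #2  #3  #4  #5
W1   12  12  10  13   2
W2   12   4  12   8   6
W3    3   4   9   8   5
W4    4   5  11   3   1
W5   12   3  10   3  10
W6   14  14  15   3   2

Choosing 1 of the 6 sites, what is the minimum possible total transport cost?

Open {W4}.
  #1→W4 4, #2→W4 5, #3→W4 11, #4→W4 3, #5→W4 1  ⇒ total 24.
Compare {W3}: total 29.
Compare {W5}: total 38.
No size-1 selection does better; minimum is 24.

24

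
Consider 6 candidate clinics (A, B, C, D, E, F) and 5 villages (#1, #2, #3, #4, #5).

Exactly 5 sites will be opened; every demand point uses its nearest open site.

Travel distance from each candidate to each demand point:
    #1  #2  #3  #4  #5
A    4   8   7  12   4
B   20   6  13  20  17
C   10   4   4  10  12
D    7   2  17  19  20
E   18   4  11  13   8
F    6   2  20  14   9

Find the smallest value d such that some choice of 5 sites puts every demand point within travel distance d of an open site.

10

Open {A, B, C, D, E}.
  Farthest demand point is #4 at travel distance 10 (to C); all others are ≤ 10.
With {A, B, C, D, F} the worst case is 10.
With {A, B, C, E, F} the worst case is 10.
No size-5 selection achieves below 10.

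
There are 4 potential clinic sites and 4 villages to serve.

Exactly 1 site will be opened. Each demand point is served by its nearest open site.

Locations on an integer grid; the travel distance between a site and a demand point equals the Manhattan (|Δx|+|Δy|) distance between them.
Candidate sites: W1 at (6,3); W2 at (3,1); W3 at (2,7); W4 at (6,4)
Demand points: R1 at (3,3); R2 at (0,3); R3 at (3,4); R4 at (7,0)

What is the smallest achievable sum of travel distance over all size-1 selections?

Open {W2}.
  R1→W2 2, R2→W2 5, R3→W2 3, R4→W2 5  ⇒ total 15.
Compare {W1}: total 17.
Compare {W4}: total 19.
No size-1 selection does better; minimum is 15.

15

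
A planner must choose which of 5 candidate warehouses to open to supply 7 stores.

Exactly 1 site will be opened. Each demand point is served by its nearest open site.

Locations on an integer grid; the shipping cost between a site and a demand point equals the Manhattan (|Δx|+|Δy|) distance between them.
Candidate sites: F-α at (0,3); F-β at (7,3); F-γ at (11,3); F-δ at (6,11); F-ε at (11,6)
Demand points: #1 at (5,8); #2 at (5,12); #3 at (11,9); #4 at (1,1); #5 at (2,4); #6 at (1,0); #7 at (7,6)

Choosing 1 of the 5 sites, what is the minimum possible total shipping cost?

Open {F-β}.
  #1→F-β 7, #2→F-β 11, #3→F-β 10, #4→F-β 8, #5→F-β 6, #6→F-β 9, #7→F-β 3  ⇒ total 54.
Compare {F-α}: total 61.
Compare {F-δ}: total 61.
No size-1 selection does better; minimum is 54.

54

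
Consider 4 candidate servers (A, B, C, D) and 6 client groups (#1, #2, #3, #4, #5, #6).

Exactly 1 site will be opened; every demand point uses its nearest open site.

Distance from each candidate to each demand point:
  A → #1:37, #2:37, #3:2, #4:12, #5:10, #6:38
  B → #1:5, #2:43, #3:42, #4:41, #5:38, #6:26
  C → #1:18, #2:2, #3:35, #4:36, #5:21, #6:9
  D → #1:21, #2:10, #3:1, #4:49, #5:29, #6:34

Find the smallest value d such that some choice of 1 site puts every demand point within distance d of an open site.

36

Open {C}.
  Farthest demand point is #4 at distance 36 (to C); all others are ≤ 36.
With {A} the worst case is 38.
With {B} the worst case is 43.
No size-1 selection achieves below 36.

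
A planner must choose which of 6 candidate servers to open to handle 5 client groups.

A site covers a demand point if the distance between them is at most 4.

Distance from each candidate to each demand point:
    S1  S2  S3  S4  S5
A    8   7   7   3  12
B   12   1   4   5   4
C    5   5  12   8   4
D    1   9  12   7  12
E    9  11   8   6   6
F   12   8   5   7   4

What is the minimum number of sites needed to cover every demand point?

3

Coverage sets (demand points within 4 of each site):
  A: {S4}
  B: {S2, S3, S5}
  C: {S5}
  D: {S1}
  E: {}
  F: {S5}
No 2 sites suffice: every size-2 union leaves at least one demand point uncovered.
But {A, B, D} covers everything, so the minimum is 3.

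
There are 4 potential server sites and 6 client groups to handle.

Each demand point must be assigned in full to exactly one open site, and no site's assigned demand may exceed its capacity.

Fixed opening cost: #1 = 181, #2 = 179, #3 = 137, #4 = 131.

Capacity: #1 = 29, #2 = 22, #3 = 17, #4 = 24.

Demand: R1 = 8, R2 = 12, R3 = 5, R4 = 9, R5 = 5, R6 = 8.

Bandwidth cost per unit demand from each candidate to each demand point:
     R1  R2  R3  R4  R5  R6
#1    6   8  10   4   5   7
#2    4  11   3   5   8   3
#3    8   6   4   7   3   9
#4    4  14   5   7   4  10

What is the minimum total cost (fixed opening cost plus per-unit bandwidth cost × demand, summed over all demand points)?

Open {#1, #4}; cheapest assignment that respects the capacities:
  #1 (cap 29, load 29): R2, R4, R6 — cost 12×8 + 9×4 + 8×7 = 188
  #4 (cap 24, load 18): R1, R3, R5 — cost 8×4 + 5×5 + 5×4 = 77
  Shipping 265, fixed 312 → total 577.
  Any other capacity-feasible assignment to {#1, #4} ships for at least 265.
Compare {#1, #2}: its best feasible assignment gives total 588.
Compare {#2, #3, #4}: its best feasible assignment gives total 650.
Every other set of open sites that can feasibly serve all demand totals ≥ 588 even under its best assignment. Minimum: 577.

577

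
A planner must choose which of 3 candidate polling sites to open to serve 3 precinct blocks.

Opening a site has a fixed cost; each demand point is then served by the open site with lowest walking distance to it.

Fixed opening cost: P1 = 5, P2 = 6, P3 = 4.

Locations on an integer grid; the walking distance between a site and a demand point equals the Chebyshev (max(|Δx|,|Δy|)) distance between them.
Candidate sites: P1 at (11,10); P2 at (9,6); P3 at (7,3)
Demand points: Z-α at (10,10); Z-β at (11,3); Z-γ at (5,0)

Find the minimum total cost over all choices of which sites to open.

17

Open {P1, P3}: assign each demand point to its cheapest open site.
  Z-α→P1 1, Z-β→P3 4, Z-γ→P3 3
  walking distance 8, fixed 9 → total 17.
Compare {P3}: walking distance 14 + fixed 4 = 18.
Compare {P2}: walking distance 13 + fixed 6 = 19.
Compare {P2, P3}: walking distance 10 + fixed 10 = 20.
All other subsets cost ≥ 18. Minimum total cost: 17.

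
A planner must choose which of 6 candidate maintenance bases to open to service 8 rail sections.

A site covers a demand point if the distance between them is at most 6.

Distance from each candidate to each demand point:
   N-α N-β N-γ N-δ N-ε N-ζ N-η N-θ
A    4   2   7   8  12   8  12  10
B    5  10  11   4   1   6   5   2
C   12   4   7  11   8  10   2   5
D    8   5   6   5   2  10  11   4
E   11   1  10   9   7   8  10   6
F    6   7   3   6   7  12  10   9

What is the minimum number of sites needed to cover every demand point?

2

Coverage sets (demand points within 6 of each site):
  A: {N-α, N-β}
  B: {N-α, N-δ, N-ε, N-ζ, N-η, N-θ}
  C: {N-β, N-η, N-θ}
  D: {N-β, N-γ, N-δ, N-ε, N-θ}
  E: {N-β, N-θ}
  F: {N-α, N-γ, N-δ}
No single site covers all 8 demand points.
But {B, D} covers everything, so the minimum is 2.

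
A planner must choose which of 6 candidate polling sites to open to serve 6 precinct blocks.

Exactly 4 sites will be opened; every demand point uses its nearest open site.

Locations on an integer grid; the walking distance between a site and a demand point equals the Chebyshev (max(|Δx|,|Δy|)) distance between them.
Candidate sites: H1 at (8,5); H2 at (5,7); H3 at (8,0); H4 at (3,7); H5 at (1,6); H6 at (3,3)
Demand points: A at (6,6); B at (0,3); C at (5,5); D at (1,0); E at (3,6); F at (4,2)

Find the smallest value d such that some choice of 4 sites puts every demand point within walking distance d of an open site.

Open {H1, H2, H3, H6}.
  Farthest demand point is B at walking distance 3 (to H6); all others are ≤ 3.
With {H1, H2, H4, H6} the worst case is 3.
With {H1, H2, H5, H6} the worst case is 3.
No size-4 selection achieves below 3.

3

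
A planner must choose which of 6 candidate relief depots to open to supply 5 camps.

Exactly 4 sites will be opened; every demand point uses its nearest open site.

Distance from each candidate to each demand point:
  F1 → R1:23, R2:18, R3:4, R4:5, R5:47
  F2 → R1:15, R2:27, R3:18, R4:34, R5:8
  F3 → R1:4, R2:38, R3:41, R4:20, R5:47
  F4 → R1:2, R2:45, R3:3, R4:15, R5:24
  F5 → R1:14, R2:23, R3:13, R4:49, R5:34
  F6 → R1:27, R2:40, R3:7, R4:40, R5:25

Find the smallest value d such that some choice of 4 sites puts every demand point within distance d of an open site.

Open {F1, F2, F3, F4}.
  Farthest demand point is R2 at distance 18 (to F1); all others are ≤ 18.
With {F1, F2, F3, F5} the worst case is 18.
With {F1, F2, F3, F6} the worst case is 18.
No size-4 selection achieves below 18.

18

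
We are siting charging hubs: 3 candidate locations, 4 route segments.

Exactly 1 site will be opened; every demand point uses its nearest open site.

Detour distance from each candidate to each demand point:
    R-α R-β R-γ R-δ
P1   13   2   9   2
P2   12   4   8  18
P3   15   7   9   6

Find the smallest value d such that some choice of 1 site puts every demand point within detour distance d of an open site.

13

Open {P1}.
  Farthest demand point is R-α at detour distance 13 (to P1); all others are ≤ 13.
With {P3} the worst case is 15.
With {P2} the worst case is 18.
No size-1 selection achieves below 13.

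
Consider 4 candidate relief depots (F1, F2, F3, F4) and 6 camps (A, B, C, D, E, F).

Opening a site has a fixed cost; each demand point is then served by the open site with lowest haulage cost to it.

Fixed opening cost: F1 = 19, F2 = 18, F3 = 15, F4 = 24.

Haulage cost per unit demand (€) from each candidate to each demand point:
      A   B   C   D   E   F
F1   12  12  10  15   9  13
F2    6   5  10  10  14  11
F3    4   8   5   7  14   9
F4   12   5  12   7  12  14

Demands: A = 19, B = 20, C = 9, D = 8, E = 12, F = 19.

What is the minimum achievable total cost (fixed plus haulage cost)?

608

Open {F1, F2, F3}: assign each demand point to its cheapest open site.
  A→F3 19×4=76, B→F2 20×5=100, C→F3 9×5=45, D→F3 8×7=56, E→F1 12×9=108, F→F3 19×9=171
  haulage cost 556, fixed 52 → total 608.
Compare {F1, F3, F4}: haulage cost 556 + fixed 58 = 614.
Compare {F3, F4}: haulage cost 592 + fixed 39 = 631.
Compare {F1, F2, F3, F4}: haulage cost 556 + fixed 76 = 632.
All other subsets cost ≥ 614. Minimum total cost: 608.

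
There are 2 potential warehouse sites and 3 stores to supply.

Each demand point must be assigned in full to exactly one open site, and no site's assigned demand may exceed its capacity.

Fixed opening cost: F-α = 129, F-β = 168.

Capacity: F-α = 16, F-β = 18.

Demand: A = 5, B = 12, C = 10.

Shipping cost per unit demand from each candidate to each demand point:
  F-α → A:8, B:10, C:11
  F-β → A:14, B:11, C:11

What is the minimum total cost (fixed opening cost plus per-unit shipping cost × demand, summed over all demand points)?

Open {F-α, F-β}; cheapest assignment that respects the capacities:
  F-α (cap 16, load 15): A, C — cost 5×8 + 10×11 = 150
  F-β (cap 18, load 12): B — cost 12×11 = 132
  Shipping 282, fixed 297 → total 579.
  Any other capacity-feasible assignment to {F-α, F-β} ships for at least 282.
Total demand is 27 and no other set of sites has combined capacity ≥ 27, so {F-α, F-β} is the only feasible choice of open sites. Minimum: 579.

579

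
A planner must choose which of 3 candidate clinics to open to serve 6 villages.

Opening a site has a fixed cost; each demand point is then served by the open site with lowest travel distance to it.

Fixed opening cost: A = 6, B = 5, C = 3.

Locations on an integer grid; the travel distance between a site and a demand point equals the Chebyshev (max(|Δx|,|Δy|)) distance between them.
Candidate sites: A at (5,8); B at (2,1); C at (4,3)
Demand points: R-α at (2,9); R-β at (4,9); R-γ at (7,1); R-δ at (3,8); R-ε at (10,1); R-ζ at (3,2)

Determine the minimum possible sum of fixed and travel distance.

Open {A, C}: assign each demand point to its cheapest open site.
  R-α→A 3, R-β→A 1, R-γ→C 3, R-δ→A 2, R-ε→C 6, R-ζ→C 1
  travel distance 16, fixed 9 → total 25.
Compare {C}: travel distance 27 + fixed 3 = 30.
Compare {A, B}: travel distance 19 + fixed 11 = 30.
Compare {A, B, C}: travel distance 16 + fixed 14 = 30.
All other subsets cost ≥ 30. Minimum total cost: 25.

25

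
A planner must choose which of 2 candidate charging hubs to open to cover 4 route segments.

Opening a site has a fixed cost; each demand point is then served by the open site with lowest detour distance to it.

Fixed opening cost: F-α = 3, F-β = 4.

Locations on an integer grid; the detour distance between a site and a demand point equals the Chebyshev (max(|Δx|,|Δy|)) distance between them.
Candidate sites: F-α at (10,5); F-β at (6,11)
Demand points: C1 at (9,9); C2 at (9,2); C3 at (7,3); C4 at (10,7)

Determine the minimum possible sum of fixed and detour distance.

Open {F-α}: assign each demand point to its cheapest open site.
  C1→F-α 4, C2→F-α 3, C3→F-α 3, C4→F-α 2
  detour distance 12, fixed 3 → total 15.
Compare {F-α, F-β}: detour distance 11 + fixed 7 = 18.
Compare {F-β}: detour distance 24 + fixed 4 = 28.

15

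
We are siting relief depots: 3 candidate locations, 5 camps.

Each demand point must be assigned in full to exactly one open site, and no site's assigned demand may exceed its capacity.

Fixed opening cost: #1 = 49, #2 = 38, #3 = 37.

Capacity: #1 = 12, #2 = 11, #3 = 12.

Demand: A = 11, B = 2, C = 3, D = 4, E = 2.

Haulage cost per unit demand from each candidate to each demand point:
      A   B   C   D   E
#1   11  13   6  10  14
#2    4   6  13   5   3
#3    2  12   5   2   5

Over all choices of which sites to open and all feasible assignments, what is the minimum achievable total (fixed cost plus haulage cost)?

Open {#2, #3}; cheapest assignment that respects the capacities:
  #2 (cap 11, load 11): B, C, D, E — cost 2×6 + 3×13 + 4×5 + 2×3 = 77
  #3 (cap 12, load 11): A — cost 11×2 = 22
  Shipping 99, fixed 75 → total 174.
  Any other capacity-feasible assignment to {#2, #3} ships for at least 99.
Compare {#1, #2, #3}: its best feasible assignment gives total 202.
Compare {#1, #3}: its best feasible assignment gives total 220.
Every other set of open sites that can feasibly serve all demand totals ≥ 202 even under its best assignment. Minimum: 174.

174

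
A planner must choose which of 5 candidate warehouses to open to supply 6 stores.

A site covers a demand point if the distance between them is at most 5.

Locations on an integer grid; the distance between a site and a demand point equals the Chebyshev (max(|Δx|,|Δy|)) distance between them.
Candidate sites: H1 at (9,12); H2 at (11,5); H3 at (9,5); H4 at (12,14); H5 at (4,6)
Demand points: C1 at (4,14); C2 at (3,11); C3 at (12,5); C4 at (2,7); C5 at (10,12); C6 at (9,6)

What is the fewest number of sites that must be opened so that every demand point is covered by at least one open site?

3

Coverage sets (demand points within 5 of each site):
  H1: {C1, C5}
  H2: {C3, C6}
  H3: {C3, C6}
  H4: {C5}
  H5: {C2, C4, C6}
No 2 sites suffice: every size-2 union leaves at least one demand point uncovered.
But {H1, H2, H5} covers everything, so the minimum is 3.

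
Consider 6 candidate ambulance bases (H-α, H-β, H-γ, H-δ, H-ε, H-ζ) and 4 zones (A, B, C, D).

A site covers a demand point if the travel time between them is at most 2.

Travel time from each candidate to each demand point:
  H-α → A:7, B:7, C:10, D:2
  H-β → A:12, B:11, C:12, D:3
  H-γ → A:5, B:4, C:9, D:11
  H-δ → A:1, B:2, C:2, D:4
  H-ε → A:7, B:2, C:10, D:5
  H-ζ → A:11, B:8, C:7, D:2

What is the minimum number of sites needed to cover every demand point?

2

Coverage sets (demand points within 2 of each site):
  H-α: {D}
  H-β: {}
  H-γ: {}
  H-δ: {A, B, C}
  H-ε: {B}
  H-ζ: {D}
No single site covers all 4 demand points.
But {H-α, H-δ} covers everything, so the minimum is 2.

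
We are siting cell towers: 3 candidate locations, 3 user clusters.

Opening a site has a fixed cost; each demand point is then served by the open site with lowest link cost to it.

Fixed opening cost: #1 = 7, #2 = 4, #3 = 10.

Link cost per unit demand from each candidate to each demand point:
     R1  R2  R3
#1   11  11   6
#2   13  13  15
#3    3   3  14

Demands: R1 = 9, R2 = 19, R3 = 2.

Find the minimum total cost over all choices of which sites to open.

Open {#1, #3}: assign each demand point to its cheapest open site.
  R1→#3 9×3=27, R2→#3 19×3=57, R3→#1 2×6=12
  link cost 96, fixed 17 → total 113.
Compare {#1, #2, #3}: link cost 96 + fixed 21 = 117.
Compare {#3}: link cost 112 + fixed 10 = 122.
Compare {#2, #3}: link cost 112 + fixed 14 = 126.
All other subsets cost ≥ 117. Minimum total cost: 113.

113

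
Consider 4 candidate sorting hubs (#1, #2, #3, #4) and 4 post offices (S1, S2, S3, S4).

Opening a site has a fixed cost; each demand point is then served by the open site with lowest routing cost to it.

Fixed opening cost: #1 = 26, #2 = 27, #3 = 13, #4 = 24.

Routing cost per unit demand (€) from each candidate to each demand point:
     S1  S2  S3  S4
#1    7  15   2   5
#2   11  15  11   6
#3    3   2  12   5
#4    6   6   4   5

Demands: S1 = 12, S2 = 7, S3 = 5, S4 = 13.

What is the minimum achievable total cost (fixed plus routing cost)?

164

Open {#1, #3}: assign each demand point to its cheapest open site.
  S1→#3 12×3=36, S2→#3 7×2=14, S3→#1 5×2=10, S4→#1 13×5=65
  routing cost 125, fixed 39 → total 164.
Compare {#3, #4}: routing cost 135 + fixed 37 = 172.
Compare {#3}: routing cost 175 + fixed 13 = 188.
Compare {#1, #3, #4}: routing cost 125 + fixed 63 = 188.
All other subsets cost ≥ 172. Minimum total cost: 164.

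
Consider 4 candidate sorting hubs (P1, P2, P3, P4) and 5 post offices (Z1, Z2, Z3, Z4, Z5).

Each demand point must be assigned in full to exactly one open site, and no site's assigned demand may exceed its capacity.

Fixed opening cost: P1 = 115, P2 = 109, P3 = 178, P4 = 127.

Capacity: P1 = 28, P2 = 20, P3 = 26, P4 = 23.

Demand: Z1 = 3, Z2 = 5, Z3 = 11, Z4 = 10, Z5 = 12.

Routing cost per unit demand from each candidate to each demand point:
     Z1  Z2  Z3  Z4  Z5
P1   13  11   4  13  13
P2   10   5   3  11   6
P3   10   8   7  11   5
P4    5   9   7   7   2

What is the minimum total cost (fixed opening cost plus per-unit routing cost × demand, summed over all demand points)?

418

Open {P2, P4}; cheapest assignment that respects the capacities:
  P2 (cap 20, load 19): Z1, Z2, Z3 — cost 3×10 + 5×5 + 11×3 = 88
  P4 (cap 23, load 22): Z4, Z5 — cost 10×7 + 12×2 = 94
  Shipping 182, fixed 236 → total 418.
  Any other capacity-feasible assignment to {P2, P4} ships for at least 182.
Compare {P1, P4}: its best feasible assignment gives total 474.
Compare {P1, P2}: its best feasible assignment gives total 525.
Every other set of open sites that can feasibly serve all demand totals ≥ 474 even under its best assignment. Minimum: 418.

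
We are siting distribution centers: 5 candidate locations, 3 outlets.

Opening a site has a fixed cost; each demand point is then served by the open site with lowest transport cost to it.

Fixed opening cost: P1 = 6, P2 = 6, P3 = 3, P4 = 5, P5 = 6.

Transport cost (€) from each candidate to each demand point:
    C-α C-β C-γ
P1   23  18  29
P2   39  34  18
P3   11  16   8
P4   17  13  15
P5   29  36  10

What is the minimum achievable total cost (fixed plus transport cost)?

Open {P3}: assign each demand point to its cheapest open site.
  C-α→P3 11, C-β→P3 16, C-γ→P3 8
  transport cost 35, fixed 3 → total 38.
Compare {P3, P4}: transport cost 32 + fixed 8 = 40.
Compare {P1, P3}: transport cost 35 + fixed 9 = 44.
Compare {P2, P3}: transport cost 35 + fixed 9 = 44.
All other subsets cost ≥ 40. Minimum total cost: 38.

38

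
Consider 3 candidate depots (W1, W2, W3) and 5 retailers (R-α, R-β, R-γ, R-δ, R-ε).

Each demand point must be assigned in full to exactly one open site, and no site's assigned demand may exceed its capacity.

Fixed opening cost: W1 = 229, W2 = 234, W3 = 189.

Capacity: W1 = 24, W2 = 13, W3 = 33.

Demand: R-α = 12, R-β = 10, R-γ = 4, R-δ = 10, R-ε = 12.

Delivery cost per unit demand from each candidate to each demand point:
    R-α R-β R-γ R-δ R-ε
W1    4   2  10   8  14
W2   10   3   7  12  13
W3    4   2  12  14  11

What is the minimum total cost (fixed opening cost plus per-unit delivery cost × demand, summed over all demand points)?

738

Open {W1, W3}; cheapest assignment that respects the capacities:
  W1 (cap 24, load 24): R-β, R-γ, R-δ — cost 10×2 + 4×10 + 10×8 = 140
  W3 (cap 33, load 24): R-α, R-ε — cost 12×4 + 12×11 = 180
  Shipping 320, fixed 418 → total 738.
  Any other capacity-feasible assignment to {W1, W3} ships for at least 320.
Compare {W1, W2, W3}: its best feasible assignment gives total 960.
Every other set of open sites that can feasibly serve all demand totals ≥ 960 even under its best assignment. Minimum: 738.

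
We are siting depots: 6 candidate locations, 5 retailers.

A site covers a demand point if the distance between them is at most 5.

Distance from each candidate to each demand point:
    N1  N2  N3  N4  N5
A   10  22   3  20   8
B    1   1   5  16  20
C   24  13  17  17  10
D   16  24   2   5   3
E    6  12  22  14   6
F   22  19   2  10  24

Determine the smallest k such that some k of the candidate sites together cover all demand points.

2

Coverage sets (demand points within 5 of each site):
  A: {N3}
  B: {N1, N2, N3}
  C: {}
  D: {N3, N4, N5}
  E: {}
  F: {N3}
No single site covers all 5 demand points.
But {B, D} covers everything, so the minimum is 2.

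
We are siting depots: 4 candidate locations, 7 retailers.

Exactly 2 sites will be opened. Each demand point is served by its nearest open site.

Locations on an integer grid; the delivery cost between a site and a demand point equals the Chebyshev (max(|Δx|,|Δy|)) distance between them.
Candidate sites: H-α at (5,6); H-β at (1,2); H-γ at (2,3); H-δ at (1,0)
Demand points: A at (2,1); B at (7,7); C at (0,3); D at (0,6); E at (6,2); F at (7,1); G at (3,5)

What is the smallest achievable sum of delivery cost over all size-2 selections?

Open {H-α, H-β}.
  A→H-β 1, B→H-α 2, C→H-β 1, D→H-β 4, E→H-α 4, F→H-α 5, G→H-α 2  ⇒ total 19.
Compare {H-α, H-γ}: total 20.
Compare {H-β, H-γ}: total 21.
No size-2 selection does better; minimum is 19.

19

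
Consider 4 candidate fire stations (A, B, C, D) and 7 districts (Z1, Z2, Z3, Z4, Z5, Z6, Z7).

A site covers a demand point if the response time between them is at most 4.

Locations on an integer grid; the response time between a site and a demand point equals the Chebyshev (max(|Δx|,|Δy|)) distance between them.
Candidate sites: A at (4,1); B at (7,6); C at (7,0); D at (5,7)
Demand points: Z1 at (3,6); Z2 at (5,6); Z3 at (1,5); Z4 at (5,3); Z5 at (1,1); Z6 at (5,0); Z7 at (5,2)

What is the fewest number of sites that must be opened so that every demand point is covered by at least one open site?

2

Coverage sets (demand points within 4 of each site):
  A: {Z3, Z4, Z5, Z6, Z7}
  B: {Z1, Z2, Z4, Z7}
  C: {Z4, Z6, Z7}
  D: {Z1, Z2, Z3, Z4}
No single site covers all 7 demand points.
But {A, B} covers everything, so the minimum is 2.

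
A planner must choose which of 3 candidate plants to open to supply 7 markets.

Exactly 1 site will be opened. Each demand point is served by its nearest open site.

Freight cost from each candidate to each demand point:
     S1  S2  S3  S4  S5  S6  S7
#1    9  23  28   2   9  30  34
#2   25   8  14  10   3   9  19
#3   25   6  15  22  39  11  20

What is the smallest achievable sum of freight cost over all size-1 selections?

Open {#2}.
  S1→#2 25, S2→#2 8, S3→#2 14, S4→#2 10, S5→#2 3, S6→#2 9, S7→#2 19  ⇒ total 88.
Compare {#1}: total 135.
Compare {#3}: total 138.

88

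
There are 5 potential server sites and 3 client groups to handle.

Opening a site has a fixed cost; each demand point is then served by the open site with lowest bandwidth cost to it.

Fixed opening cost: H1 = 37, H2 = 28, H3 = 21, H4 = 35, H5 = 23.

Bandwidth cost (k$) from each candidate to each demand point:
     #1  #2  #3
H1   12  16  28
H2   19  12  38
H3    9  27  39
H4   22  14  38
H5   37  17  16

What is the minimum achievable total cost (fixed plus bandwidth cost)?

86

Open {H3, H5}: assign each demand point to its cheapest open site.
  #1→H3 9, #2→H5 17, #3→H5 16
  bandwidth cost 42, fixed 44 → total 86.
Compare {H1}: bandwidth cost 56 + fixed 37 = 93.
Compare {H5}: bandwidth cost 70 + fixed 23 = 93.
Compare {H3}: bandwidth cost 75 + fixed 21 = 96.
All other subsets cost ≥ 93. Minimum total cost: 86.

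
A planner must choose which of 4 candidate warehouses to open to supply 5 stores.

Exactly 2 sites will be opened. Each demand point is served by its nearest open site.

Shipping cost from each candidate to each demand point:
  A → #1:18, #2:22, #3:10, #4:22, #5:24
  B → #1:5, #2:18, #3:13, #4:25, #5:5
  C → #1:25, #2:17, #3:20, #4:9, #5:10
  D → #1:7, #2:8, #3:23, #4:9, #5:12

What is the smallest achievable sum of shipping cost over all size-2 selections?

40

Open {B, D}.
  #1→B 5, #2→D 8, #3→B 13, #4→D 9, #5→B 5  ⇒ total 40.
Compare {A, D}: total 46.
Compare {B, C}: total 49.
No size-2 selection does better; minimum is 40.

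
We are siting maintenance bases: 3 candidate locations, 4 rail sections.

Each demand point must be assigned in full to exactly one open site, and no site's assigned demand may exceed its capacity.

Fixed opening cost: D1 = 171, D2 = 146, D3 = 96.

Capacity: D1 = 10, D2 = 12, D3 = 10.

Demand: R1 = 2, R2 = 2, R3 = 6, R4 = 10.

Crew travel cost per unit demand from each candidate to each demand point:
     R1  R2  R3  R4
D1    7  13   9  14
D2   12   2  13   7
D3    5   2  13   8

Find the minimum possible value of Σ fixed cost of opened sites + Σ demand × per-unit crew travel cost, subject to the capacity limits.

404

Open {D2, D3}; cheapest assignment that respects the capacities:
  D2 (cap 12, load 12): R2, R4 — cost 2×2 + 10×7 = 74
  D3 (cap 10, load 8): R1, R3 — cost 2×5 + 6×13 = 88
  Shipping 162, fixed 242 → total 404.
  Any other capacity-feasible assignment to {D2, D3} ships for at least 162.
Compare {D1, D3}: its best feasible assignment gives total 441.
Compare {D1, D2}: its best feasible assignment gives total 459.
Every other set of open sites that can feasibly serve all demand totals ≥ 441 even under its best assignment. Minimum: 404.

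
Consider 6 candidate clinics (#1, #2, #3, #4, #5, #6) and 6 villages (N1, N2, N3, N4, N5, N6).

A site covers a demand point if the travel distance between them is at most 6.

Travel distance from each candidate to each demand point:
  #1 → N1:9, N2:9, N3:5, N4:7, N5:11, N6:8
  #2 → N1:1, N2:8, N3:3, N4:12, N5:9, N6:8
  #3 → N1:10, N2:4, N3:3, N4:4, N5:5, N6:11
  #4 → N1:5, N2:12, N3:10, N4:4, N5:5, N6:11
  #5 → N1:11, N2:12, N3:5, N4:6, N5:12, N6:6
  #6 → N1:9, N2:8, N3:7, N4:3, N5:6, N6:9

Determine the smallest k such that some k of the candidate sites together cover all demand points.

Coverage sets (demand points within 6 of each site):
  #1: {N3}
  #2: {N1, N3}
  #3: {N2, N3, N4, N5}
  #4: {N1, N4, N5}
  #5: {N3, N4, N6}
  #6: {N4, N5}
No 2 sites suffice: every size-2 union leaves at least one demand point uncovered.
But {#2, #3, #5} covers everything, so the minimum is 3.

3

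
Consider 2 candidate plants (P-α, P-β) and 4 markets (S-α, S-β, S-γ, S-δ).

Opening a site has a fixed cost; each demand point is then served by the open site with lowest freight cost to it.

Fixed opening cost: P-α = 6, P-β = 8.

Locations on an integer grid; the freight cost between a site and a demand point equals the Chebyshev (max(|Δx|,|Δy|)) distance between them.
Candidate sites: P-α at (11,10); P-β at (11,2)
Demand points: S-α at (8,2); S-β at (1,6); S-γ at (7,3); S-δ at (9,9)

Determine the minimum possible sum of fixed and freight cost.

32

Open {P-β}: assign each demand point to its cheapest open site.
  S-α→P-β 3, S-β→P-β 10, S-γ→P-β 4, S-δ→P-β 7
  freight cost 24, fixed 8 → total 32.
Compare {P-α}: freight cost 27 + fixed 6 = 33.
Compare {P-α, P-β}: freight cost 19 + fixed 14 = 33.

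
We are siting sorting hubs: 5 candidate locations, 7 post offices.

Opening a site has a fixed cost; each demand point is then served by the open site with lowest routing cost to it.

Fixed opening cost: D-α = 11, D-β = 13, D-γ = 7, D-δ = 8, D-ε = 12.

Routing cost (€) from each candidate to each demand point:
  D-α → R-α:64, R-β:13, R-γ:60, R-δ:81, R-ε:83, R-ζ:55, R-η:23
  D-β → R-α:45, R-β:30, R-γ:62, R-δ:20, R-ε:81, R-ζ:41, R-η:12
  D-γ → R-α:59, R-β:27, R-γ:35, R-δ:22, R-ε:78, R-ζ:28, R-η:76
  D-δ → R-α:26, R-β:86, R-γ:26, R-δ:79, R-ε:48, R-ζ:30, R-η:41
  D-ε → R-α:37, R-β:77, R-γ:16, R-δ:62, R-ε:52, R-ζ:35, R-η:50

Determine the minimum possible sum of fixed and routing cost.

207

Open {D-α, D-β, D-δ}: assign each demand point to its cheapest open site.
  R-α→D-δ 26, R-β→D-α 13, R-γ→D-δ 26, R-δ→D-β 20, R-ε→D-δ 48, R-ζ→D-δ 30, R-η→D-β 12
  routing cost 175, fixed 32 → total 207.
Compare {D-α, D-β, D-δ, D-ε}: routing cost 165 + fixed 44 = 209.
Compare {D-α, D-γ, D-δ}: routing cost 186 + fixed 26 = 212.
Compare {D-α, D-β, D-γ, D-δ}: routing cost 173 + fixed 39 = 212.
All other subsets cost ≥ 209. Minimum total cost: 207.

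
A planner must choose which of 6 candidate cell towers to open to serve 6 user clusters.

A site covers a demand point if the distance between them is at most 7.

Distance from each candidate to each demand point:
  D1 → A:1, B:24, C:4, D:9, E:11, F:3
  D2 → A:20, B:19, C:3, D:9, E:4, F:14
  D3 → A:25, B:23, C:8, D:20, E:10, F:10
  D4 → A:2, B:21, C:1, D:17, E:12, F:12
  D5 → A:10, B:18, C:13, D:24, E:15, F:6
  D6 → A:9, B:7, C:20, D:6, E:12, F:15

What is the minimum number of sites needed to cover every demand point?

Coverage sets (demand points within 7 of each site):
  D1: {A, C, F}
  D2: {C, E}
  D3: {}
  D4: {A, C}
  D5: {F}
  D6: {B, D}
No 2 sites suffice: every size-2 union leaves at least one demand point uncovered.
But {D1, D2, D6} covers everything, so the minimum is 3.

3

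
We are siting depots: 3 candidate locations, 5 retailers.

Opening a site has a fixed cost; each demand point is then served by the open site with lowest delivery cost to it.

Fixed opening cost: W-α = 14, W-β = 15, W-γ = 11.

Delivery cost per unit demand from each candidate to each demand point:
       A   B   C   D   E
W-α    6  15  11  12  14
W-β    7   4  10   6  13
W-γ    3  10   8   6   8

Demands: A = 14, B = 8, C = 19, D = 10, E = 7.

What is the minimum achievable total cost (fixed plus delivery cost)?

368

Open {W-β, W-γ}: assign each demand point to its cheapest open site.
  A→W-γ 14×3=42, B→W-β 8×4=32, C→W-γ 19×8=152, D→W-β 10×6=60, E→W-γ 7×8=56
  delivery cost 342, fixed 26 → total 368.
Compare {W-α, W-β, W-γ}: delivery cost 342 + fixed 40 = 382.
Compare {W-γ}: delivery cost 390 + fixed 11 = 401.
Compare {W-α, W-γ}: delivery cost 390 + fixed 25 = 415.
All other subsets cost ≥ 382. Minimum total cost: 368.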